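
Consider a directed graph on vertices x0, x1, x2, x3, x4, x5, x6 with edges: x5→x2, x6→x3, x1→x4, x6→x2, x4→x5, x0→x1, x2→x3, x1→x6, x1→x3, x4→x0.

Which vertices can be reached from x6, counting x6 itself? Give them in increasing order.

Start at x6.
Its neighbours: x2, x3.
Nothing further is reachable.

x2, x3, x6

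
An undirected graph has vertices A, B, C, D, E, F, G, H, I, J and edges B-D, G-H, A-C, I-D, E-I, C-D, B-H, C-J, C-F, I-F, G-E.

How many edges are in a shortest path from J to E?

Distance 0: J.
Distance 1: C.
Distance 2: A, D, F.
Distance 3: B, I.
Distance 4: E, H — contains E.

4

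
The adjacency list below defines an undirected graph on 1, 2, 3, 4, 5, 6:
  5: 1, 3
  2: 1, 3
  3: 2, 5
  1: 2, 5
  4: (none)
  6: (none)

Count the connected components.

3

From 1: component {1, 2, 3, 5}.
From 4: component {4}.
From 6: component {6}.
That's 3 components.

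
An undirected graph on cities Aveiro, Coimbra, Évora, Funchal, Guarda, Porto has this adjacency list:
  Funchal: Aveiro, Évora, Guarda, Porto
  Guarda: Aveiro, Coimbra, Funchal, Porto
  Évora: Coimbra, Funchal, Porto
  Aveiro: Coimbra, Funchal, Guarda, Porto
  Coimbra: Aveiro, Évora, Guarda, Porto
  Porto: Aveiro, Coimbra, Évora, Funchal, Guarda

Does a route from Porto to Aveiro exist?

Yes

Explore from Porto.
Distance 1: reach Aveiro, Coimbra, Évora, Funchal, Guarda.
Found Aveiro.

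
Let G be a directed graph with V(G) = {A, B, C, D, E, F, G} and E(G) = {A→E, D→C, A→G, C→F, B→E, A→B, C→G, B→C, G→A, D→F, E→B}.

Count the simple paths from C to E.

2

C→G→A→B→E
C→G→A→E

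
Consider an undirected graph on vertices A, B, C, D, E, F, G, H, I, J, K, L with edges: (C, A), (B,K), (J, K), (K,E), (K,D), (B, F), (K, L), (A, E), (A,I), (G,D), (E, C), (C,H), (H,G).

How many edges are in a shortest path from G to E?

Distance 0: G.
Distance 1: D, H.
Distance 2: C, K.
Distance 3: A, B, E, J, L — contains E.

3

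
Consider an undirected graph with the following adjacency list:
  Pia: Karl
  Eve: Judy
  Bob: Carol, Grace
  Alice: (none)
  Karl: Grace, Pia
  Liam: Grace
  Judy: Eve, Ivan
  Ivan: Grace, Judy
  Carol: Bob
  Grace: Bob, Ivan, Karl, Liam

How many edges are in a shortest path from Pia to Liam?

Distance 0: Pia.
Distance 1: Karl.
Distance 2: Grace.
Distance 3: Bob, Ivan, Liam — contains Liam.

3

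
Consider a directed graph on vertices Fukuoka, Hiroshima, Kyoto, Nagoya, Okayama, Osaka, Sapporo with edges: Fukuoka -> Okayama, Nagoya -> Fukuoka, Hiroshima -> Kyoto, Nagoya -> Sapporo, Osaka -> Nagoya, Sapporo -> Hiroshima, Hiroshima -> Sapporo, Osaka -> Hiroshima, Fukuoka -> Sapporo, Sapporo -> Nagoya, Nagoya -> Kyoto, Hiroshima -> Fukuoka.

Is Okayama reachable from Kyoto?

Kyoto has no outgoing edges, so nothing is reachable from it.

No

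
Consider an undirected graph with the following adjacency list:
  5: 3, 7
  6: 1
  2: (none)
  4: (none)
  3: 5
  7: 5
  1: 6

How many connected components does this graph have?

From 1: component {1, 6}.
From 2: component {2}.
From 3: component {3, 5, 7}.
From 4: component {4}.
That's 4 components.

4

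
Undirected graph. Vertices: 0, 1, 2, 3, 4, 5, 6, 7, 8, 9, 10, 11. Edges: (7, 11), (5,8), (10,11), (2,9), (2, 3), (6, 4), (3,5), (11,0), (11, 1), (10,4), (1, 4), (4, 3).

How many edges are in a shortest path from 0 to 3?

Distance 0: 0.
Distance 1: 11.
Distance 2: 1, 7, 10.
Distance 3: 4.
Distance 4: 3, 6 — contains 3.

4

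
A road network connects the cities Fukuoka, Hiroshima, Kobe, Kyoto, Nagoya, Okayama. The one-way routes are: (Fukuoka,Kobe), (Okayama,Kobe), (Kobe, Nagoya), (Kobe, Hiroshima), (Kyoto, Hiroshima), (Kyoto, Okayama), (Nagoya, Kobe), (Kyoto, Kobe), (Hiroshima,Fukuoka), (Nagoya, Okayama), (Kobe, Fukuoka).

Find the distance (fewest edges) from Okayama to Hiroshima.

2

Distance 0: Okayama.
Distance 1: Kobe.
Distance 2: Fukuoka, Hiroshima, Nagoya — contains Hiroshima.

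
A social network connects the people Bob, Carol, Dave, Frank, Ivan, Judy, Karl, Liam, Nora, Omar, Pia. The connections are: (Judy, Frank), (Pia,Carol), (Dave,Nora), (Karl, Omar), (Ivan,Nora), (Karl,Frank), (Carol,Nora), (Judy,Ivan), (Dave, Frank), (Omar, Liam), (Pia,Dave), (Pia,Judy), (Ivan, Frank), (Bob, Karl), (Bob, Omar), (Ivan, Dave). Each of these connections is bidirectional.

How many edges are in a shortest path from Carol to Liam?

Distance 0: Carol.
Distance 1: Nora, Pia.
Distance 2: Dave, Ivan, Judy.
Distance 3: Frank.
Distance 4: Karl.
Distance 5: Bob, Omar.
Distance 6: Liam — contains Liam.

6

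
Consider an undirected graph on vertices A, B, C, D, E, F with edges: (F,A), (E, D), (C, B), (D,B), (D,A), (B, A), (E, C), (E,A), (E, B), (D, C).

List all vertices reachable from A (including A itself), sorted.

A, B, C, D, E, F

Start at A.
Its neighbours: B, D, E, F.
Then their neighbours: C.
Every vertex is now reached.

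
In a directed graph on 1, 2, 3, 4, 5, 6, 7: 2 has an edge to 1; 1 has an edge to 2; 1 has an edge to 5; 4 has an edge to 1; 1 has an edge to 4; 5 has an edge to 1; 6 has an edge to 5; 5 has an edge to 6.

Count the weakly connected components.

3

From 1: component {1, 2, 4, 5, 6}.
From 3: component {3}.
From 7: component {7}.
That's 3 components.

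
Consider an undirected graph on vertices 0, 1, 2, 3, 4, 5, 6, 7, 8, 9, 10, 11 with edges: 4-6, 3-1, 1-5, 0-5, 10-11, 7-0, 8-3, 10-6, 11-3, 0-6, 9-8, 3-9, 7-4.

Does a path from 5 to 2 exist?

No

Explore from 5.
Distance 1: reach 0, 1.
Distance 2: reach 3, 6, 7.
Distance 3: reach 4, 8, 9, 10, 11.
The search is exhausted without reaching 2; it lies in a different component.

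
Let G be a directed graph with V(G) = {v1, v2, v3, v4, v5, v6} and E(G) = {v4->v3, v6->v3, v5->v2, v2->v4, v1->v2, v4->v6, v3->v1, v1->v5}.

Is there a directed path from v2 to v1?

Yes

Explore from v2.
Distance 1: reach v4.
Distance 2: reach v3, v6.
Distance 3: reach v1.
Found v1.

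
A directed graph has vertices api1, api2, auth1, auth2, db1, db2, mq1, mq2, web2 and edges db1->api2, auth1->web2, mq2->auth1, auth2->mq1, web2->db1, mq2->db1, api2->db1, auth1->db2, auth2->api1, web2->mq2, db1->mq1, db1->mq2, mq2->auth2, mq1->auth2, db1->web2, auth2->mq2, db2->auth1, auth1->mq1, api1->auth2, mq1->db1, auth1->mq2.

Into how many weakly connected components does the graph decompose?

From api1: component {api1, api2, auth1, auth2, db1, db2, mq1, mq2, web2}.
That's 1 component.

1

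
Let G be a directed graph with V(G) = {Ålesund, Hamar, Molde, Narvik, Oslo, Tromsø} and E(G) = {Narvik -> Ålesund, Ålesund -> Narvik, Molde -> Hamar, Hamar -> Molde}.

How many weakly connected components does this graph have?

From Ålesund: component {Ålesund, Narvik}.
From Hamar: component {Hamar, Molde}.
From Oslo: component {Oslo}.
From Tromsø: component {Tromsø}.
That's 4 components.

4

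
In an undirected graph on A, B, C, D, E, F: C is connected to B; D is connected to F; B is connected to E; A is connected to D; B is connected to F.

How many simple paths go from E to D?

E–B–F–D

1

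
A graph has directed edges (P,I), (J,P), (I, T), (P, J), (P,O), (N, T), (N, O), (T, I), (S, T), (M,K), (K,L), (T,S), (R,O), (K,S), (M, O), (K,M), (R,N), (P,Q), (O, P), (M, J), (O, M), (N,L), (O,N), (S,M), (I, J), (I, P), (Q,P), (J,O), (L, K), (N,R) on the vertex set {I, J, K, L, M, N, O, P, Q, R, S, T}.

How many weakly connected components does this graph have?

From I: component {I, J, K, L, M, N, O, P, Q, R, S, T}.
That's 1 component.

1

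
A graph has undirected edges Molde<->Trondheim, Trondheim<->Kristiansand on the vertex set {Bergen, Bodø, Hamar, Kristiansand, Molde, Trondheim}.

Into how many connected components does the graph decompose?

4

From Bergen: component {Bergen}.
From Bodø: component {Bodø}.
From Hamar: component {Hamar}.
From Kristiansand: component {Kristiansand, Molde, Trondheim}.
That's 4 components.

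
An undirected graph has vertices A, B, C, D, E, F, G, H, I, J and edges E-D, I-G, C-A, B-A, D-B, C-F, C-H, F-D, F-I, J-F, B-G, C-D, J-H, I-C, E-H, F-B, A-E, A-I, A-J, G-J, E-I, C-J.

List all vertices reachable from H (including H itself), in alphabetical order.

A, B, C, D, E, F, G, H, I, J

Start at H.
Its neighbours: C, E, J.
Then their neighbours: A, D, F, G, I.
Then next layer: B.
Every vertex is now reached.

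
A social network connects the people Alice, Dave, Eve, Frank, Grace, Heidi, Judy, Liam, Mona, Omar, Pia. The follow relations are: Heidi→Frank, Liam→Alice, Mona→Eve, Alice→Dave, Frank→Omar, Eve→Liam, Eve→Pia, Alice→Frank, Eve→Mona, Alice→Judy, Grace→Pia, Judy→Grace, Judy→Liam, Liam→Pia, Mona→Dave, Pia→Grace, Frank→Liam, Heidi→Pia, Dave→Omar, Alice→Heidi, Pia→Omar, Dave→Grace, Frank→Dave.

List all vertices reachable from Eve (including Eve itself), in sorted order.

Alice, Dave, Eve, Frank, Grace, Heidi, Judy, Liam, Mona, Omar, Pia

Start at Eve.
Its neighbours: Liam, Mona, Pia.
Then their neighbours: Alice, Dave, Grace, Omar.
Then next layer: Frank, Heidi, Judy.
Every vertex is now reached.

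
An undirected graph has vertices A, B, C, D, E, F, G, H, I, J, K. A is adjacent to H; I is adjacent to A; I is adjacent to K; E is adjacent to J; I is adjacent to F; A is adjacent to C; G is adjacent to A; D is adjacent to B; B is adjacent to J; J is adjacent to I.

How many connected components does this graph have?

1

From A: component {A, B, C, D, E, F, G, H, I, J, K}.
That's 1 component.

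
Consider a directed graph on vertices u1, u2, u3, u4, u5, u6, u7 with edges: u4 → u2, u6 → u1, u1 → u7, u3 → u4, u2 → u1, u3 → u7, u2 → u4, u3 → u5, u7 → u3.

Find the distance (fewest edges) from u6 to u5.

Distance 0: u6.
Distance 1: u1.
Distance 2: u7.
Distance 3: u3.
Distance 4: u4, u5 — contains u5.

4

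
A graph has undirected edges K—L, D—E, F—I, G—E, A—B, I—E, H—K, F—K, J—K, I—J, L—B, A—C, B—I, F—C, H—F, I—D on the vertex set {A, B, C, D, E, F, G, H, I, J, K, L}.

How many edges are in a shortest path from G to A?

4

Distance 0: G.
Distance 1: E.
Distance 2: D, I.
Distance 3: B, F, J.
Distance 4: A, C, H, K, L — contains A.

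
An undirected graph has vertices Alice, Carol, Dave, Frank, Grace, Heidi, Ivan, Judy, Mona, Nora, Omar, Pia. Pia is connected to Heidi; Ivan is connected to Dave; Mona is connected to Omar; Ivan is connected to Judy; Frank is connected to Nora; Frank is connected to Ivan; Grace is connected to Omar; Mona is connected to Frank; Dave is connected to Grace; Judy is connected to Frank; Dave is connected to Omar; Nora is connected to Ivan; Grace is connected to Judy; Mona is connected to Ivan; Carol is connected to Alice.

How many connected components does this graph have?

3

From Alice: component {Alice, Carol}.
From Dave: component {Dave, Frank, Grace, Ivan, Judy, Mona, Nora, Omar}.
From Heidi: component {Heidi, Pia}.
That's 3 components.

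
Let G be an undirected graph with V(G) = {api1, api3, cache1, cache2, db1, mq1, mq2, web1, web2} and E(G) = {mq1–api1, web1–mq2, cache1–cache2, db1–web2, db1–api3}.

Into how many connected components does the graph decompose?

4

From api1: component {api1, mq1}.
From api3: component {api3, db1, web2}.
From cache1: component {cache1, cache2}.
From mq2: component {mq2, web1}.
That's 4 components.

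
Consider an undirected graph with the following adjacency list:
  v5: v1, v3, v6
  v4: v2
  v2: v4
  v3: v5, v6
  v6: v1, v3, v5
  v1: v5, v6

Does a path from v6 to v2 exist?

No

Explore from v6.
Distance 1: reach v1, v3, v5.
The search is exhausted without reaching v2; it lies in a different component.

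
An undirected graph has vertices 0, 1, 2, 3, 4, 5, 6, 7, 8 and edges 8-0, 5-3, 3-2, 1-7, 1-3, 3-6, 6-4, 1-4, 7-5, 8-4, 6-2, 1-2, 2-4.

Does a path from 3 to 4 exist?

Yes

Explore from 3.
Distance 1: reach 1, 2, 5, 6.
Distance 2: reach 4, 7.
Found 4.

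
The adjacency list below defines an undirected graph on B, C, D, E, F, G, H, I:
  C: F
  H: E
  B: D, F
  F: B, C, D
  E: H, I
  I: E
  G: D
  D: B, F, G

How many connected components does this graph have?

2

From B: component {B, C, D, F, G}.
From E: component {E, H, I}.
That's 2 components.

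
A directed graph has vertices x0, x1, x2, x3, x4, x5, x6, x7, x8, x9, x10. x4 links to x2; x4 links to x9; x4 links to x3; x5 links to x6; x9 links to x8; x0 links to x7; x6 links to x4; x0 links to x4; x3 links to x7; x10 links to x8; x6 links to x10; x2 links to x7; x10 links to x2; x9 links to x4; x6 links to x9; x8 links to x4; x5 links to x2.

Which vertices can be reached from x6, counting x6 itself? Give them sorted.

Start at x6.
Its neighbours: x4, x9, x10.
Then their neighbours: x2, x3, x8.
Then next layer: x7.
Nothing further is reachable.

x2, x3, x4, x6, x7, x8, x9, x10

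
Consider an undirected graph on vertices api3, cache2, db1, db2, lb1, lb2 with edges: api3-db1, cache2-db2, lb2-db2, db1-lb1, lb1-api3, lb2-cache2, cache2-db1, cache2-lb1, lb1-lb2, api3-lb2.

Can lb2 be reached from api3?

Yes

Explore from api3.
Distance 1: reach db1, lb1, lb2.
Found lb2.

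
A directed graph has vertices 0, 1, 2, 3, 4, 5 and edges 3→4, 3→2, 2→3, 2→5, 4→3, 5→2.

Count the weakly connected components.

3

From 0: component {0}.
From 1: component {1}.
From 2: component {2, 3, 4, 5}.
That's 3 components.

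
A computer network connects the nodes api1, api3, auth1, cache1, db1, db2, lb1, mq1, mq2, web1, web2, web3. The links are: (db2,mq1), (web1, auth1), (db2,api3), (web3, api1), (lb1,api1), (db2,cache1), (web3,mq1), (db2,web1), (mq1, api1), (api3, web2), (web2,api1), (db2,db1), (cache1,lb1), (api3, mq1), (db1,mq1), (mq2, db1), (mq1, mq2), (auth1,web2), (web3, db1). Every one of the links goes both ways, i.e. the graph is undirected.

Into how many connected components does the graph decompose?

From api1: component {api1, api3, auth1, cache1, db1, db2, lb1, mq1, mq2, web1, web2, web3}.
That's 1 component.

1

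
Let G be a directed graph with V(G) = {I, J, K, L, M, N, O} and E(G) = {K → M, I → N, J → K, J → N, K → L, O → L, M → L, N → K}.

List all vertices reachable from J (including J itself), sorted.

J, K, L, M, N

Start at J.
Its neighbours: K, N.
Then their neighbours: L, M.
Nothing further is reachable.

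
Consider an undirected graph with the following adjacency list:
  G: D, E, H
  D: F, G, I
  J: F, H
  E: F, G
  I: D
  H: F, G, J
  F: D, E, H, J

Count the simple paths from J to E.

J–F–D–G–E
J–F–E
J–F–H–G–E
J–H–F–D–G–E
J–H–F–E
J–H–G–D–F–E
J–H–G–E

7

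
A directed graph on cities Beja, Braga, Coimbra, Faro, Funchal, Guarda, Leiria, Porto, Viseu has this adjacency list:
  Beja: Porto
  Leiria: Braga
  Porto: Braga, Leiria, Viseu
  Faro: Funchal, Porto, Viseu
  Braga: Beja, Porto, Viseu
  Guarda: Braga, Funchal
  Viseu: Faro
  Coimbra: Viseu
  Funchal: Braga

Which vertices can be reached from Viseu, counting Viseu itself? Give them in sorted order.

Start at Viseu.
Its neighbours: Faro.
Then their neighbours: Funchal, Porto.
Then next layer: Braga, Leiria.
Then next layer: Beja.
Nothing further is reachable.

Beja, Braga, Faro, Funchal, Leiria, Porto, Viseu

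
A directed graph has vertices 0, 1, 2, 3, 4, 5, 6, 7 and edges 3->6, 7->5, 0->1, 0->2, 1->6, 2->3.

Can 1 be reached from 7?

No

Explore from 7.
Distance 1: reach 5.
The search from 7 is exhausted; no directed path reaches 1.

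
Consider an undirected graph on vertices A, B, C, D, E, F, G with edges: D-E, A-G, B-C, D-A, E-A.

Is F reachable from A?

Explore from A.
Distance 1: reach D, E, G.
The search is exhausted without reaching F; it lies in a different component.

No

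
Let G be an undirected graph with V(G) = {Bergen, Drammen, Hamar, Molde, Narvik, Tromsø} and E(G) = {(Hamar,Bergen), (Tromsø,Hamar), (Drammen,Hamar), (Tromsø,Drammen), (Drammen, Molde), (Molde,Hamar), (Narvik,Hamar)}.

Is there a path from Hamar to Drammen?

Explore from Hamar.
Distance 1: reach Bergen, Drammen, Molde, Narvik, Tromsø.
Found Drammen.

Yes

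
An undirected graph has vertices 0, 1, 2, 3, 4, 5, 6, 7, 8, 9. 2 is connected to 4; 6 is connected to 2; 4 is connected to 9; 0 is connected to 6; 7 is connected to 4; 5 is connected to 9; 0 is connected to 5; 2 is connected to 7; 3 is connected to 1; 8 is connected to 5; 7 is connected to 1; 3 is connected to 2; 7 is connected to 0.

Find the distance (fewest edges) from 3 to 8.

Distance 0: 3.
Distance 1: 1, 2.
Distance 2: 4, 6, 7.
Distance 3: 0, 9.
Distance 4: 5.
Distance 5: 8 — contains 8.

5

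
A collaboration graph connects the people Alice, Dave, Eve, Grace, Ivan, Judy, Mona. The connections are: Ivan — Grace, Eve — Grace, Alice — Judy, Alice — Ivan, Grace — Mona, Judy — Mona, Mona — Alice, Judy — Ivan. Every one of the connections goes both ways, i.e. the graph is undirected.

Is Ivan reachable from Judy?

Yes

Explore from Judy.
Distance 1: reach Alice, Ivan, Mona.
Found Ivan.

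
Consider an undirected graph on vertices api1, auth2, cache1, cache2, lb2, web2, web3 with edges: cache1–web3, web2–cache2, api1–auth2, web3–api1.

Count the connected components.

3

From api1: component {api1, auth2, cache1, web3}.
From cache2: component {cache2, web2}.
From lb2: component {lb2}.
That's 3 components.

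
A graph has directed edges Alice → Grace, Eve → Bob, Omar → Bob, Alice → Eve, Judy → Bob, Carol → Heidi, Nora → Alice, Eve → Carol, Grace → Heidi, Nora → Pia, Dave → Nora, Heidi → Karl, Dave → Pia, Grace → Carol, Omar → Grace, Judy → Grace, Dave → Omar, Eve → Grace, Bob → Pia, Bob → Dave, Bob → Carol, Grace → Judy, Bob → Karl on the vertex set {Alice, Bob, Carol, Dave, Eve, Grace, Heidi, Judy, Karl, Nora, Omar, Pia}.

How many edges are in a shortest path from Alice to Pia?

Distance 0: Alice.
Distance 1: Eve, Grace.
Distance 2: Bob, Carol, Heidi, Judy.
Distance 3: Dave, Karl, Pia — contains Pia.

3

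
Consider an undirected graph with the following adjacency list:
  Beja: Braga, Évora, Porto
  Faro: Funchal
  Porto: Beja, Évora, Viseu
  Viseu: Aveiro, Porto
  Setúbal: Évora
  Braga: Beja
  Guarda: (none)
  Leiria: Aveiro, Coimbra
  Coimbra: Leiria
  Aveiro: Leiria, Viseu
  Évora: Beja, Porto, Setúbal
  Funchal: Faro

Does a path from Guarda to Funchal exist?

Guarda has no edges, so nothing is reachable from it.

No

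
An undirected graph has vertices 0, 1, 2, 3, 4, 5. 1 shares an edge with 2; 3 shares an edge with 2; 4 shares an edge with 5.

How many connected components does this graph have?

From 0: component {0}.
From 1: component {1, 2, 3}.
From 4: component {4, 5}.
That's 3 components.

3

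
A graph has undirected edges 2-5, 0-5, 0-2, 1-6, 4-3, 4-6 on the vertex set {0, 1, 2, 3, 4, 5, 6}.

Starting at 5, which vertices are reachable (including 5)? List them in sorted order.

0, 2, 5

Start at 5.
Its neighbours: 0, 2.
Nothing further is reachable.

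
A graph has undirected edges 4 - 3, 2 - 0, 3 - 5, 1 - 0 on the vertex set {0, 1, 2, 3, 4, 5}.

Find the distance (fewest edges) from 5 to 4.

Distance 0: 5.
Distance 1: 3.
Distance 2: 4 — contains 4.

2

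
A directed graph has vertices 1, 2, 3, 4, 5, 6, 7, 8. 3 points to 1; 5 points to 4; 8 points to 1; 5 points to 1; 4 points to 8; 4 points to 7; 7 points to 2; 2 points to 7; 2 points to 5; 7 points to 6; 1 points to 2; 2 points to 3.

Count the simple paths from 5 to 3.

3

5→1→2→3
5→4→7→2→3
5→4→8→1→2→3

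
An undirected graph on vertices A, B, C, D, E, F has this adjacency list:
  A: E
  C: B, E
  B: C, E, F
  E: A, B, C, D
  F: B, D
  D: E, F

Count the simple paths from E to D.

E–B–F–D
E–C–B–F–D
E–D

3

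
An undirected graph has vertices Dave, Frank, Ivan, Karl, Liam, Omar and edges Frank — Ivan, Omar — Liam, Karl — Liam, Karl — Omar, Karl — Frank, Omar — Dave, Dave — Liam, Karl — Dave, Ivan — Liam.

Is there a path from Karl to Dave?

Yes

Explore from Karl.
Distance 1: reach Dave, Frank, Liam, Omar.
Found Dave.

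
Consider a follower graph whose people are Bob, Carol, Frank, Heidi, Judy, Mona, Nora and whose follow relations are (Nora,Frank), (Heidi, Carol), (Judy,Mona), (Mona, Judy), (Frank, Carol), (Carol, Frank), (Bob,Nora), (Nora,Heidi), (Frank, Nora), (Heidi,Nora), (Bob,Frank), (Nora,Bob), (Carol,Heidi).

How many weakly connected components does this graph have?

2

From Bob: component {Bob, Carol, Frank, Heidi, Nora}.
From Judy: component {Judy, Mona}.
That's 2 components.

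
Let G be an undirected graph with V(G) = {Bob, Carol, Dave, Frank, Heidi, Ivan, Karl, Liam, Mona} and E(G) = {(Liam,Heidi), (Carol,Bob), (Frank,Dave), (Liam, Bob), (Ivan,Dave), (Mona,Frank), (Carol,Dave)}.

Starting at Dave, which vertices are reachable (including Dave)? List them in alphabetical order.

Start at Dave.
Its neighbours: Carol, Frank, Ivan.
Then their neighbours: Bob, Mona.
Then next layer: Liam.
Then next layer: Heidi.
Nothing further is reachable.

Bob, Carol, Dave, Frank, Heidi, Ivan, Liam, Mona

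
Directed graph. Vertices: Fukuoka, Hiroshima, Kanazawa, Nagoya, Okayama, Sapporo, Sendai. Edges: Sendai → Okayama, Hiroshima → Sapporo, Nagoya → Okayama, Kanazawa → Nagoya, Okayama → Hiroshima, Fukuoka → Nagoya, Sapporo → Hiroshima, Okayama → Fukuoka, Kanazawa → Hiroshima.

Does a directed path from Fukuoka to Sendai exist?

No

Explore from Fukuoka.
Distance 1: reach Nagoya.
Distance 2: reach Okayama.
Distance 3: reach Hiroshima.
Distance 4: reach Sapporo.
The search from Fukuoka is exhausted; no directed path reaches Sendai.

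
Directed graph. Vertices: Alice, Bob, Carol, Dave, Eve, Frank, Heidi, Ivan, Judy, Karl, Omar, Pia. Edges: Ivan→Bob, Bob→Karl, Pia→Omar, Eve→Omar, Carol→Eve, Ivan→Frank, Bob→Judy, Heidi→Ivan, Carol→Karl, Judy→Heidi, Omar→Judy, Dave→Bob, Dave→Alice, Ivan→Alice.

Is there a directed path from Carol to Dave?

Explore from Carol.
Distance 1: reach Eve, Karl.
Distance 2: reach Omar.
Distance 3: reach Judy.
Distance 4: reach Heidi.
Distance 5: reach Ivan.
Distance 6: reach Alice, Bob, Frank.
The search from Carol is exhausted; no directed path reaches Dave.

No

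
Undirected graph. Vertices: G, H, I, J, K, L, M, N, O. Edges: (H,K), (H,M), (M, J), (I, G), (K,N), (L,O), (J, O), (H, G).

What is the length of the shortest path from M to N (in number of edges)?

3

Distance 0: M.
Distance 1: H, J.
Distance 2: G, K, O.
Distance 3: I, L, N — contains N.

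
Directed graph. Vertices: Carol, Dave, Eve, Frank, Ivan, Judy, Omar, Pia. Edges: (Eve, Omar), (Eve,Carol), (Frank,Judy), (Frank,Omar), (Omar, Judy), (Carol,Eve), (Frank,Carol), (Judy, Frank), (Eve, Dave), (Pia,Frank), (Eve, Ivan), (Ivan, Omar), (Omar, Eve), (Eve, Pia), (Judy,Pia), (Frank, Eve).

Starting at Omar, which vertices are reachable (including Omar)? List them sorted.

Carol, Dave, Eve, Frank, Ivan, Judy, Omar, Pia

Start at Omar.
Its neighbours: Eve, Judy.
Then their neighbours: Carol, Dave, Frank, Ivan, Pia.
Every vertex is now reached.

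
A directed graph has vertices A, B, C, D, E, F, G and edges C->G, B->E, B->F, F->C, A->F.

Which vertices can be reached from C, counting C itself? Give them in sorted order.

Start at C.
Its neighbours: G.
Nothing further is reachable.

C, G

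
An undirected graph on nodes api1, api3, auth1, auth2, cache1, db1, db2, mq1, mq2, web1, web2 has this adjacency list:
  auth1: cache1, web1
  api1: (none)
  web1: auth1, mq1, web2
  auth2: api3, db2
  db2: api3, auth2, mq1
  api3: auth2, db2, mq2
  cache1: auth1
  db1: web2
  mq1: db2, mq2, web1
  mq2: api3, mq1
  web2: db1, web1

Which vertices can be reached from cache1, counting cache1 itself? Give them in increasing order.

api3, auth1, auth2, cache1, db1, db2, mq1, mq2, web1, web2

Start at cache1.
Its neighbours: auth1.
Then their neighbours: web1.
Then next layer: mq1, web2.
Then next layer: db1, db2, mq2.
Then next layer: api3, auth2.
Nothing further is reachable.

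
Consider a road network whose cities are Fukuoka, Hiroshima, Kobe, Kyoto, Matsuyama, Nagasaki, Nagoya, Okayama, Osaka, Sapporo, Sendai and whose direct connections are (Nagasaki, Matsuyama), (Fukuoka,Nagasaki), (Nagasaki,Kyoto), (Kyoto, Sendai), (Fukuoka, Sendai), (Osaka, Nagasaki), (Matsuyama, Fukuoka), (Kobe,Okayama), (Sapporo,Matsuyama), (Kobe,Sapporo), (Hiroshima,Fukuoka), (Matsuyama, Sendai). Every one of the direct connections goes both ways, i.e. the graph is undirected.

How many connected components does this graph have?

2

From Fukuoka: component {Fukuoka, Hiroshima, Kobe, Kyoto, Matsuyama, Nagasaki, Okayama, Osaka, Sapporo, Sendai}.
From Nagoya: component {Nagoya}.
That's 2 components.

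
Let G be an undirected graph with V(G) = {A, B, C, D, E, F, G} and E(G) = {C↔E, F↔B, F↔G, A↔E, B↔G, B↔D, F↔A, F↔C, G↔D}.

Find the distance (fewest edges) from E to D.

Distance 0: E.
Distance 1: A, C.
Distance 2: F.
Distance 3: B, G.
Distance 4: D — contains D.

4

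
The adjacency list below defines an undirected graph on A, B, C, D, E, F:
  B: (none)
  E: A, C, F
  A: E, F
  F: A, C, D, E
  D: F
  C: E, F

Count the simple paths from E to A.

3

E–A
E–C–F–A
E–F–A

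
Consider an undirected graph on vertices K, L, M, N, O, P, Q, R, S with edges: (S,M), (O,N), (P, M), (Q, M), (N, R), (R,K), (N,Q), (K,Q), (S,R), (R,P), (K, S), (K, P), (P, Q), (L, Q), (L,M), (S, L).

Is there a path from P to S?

Yes

Explore from P.
Distance 1: reach K, M, Q, R.
Distance 2: reach L, N, S.
Found S.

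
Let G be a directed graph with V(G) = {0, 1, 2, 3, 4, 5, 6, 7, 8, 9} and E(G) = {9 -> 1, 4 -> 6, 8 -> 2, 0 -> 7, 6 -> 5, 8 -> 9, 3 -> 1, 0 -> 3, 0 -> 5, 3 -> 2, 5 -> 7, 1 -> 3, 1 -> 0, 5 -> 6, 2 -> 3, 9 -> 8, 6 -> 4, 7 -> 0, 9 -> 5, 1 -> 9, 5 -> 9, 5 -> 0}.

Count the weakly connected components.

1

From 0: component {0, 1, 2, 3, 4, 5, 6, 7, 8, 9}.
That's 1 component.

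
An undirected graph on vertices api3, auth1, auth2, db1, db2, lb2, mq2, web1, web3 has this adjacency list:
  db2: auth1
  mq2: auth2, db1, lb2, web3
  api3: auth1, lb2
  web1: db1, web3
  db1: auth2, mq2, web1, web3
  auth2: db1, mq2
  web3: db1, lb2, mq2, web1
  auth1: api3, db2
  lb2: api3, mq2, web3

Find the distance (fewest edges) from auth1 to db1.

Distance 0: auth1.
Distance 1: api3, db2.
Distance 2: lb2.
Distance 3: mq2, web3.
Distance 4: auth2, db1, web1 — contains db1.

4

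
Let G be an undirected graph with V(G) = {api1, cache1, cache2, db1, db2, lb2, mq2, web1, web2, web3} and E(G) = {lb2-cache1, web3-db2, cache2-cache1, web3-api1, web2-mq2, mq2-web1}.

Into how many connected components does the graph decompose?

From api1: component {api1, db2, web3}.
From cache1: component {cache1, cache2, lb2}.
From db1: component {db1}.
From mq2: component {mq2, web1, web2}.
That's 4 components.

4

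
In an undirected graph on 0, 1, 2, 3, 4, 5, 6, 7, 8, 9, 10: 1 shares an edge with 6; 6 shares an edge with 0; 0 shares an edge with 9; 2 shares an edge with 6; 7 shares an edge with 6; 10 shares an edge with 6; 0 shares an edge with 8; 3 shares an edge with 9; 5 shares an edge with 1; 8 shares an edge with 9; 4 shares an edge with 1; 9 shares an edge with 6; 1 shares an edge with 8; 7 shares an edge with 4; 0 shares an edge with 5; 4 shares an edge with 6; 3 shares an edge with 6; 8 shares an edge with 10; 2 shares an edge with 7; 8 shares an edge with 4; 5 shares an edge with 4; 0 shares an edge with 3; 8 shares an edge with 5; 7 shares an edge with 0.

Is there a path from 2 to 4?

Yes

Explore from 2.
Distance 1: reach 6, 7.
Distance 2: reach 0, 1, 3, 4, 9, 10.
Found 4.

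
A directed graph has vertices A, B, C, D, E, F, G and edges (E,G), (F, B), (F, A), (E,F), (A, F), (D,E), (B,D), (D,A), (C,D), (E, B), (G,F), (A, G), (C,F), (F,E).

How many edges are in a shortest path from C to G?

3

Distance 0: C.
Distance 1: D, F.
Distance 2: A, B, E.
Distance 3: G — contains G.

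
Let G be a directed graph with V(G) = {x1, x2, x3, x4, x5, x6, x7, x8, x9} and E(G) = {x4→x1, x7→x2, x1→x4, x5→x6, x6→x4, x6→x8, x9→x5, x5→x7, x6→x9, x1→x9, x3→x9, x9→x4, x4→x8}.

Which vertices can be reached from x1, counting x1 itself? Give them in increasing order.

x1, x2, x4, x5, x6, x7, x8, x9

Start at x1.
Its neighbours: x4, x9.
Then their neighbours: x5, x8.
Then next layer: x6, x7.
Then next layer: x2.
Nothing further is reachable.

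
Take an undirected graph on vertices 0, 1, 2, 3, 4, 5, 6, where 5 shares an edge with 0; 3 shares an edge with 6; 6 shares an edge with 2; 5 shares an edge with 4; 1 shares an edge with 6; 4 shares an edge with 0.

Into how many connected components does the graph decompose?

2

From 0: component {0, 4, 5}.
From 1: component {1, 2, 3, 6}.
That's 2 components.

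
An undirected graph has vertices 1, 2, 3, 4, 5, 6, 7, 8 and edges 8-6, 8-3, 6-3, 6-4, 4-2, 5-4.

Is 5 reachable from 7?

No

7 has no edges, so nothing is reachable from it.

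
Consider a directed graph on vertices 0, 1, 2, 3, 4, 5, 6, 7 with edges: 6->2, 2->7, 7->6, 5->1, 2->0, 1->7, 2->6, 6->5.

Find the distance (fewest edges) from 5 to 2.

Distance 0: 5.
Distance 1: 1.
Distance 2: 7.
Distance 3: 6.
Distance 4: 2 — contains 2.

4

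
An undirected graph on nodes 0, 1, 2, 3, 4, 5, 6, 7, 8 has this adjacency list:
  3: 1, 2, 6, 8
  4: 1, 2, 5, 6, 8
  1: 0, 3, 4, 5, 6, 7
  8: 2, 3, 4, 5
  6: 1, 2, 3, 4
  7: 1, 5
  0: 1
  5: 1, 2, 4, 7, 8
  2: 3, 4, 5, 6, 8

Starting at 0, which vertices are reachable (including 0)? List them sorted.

0, 1, 2, 3, 4, 5, 6, 7, 8

Start at 0.
Its neighbours: 1.
Then their neighbours: 3, 4, 5, 6, 7.
Then next layer: 2, 8.
Every vertex is now reached.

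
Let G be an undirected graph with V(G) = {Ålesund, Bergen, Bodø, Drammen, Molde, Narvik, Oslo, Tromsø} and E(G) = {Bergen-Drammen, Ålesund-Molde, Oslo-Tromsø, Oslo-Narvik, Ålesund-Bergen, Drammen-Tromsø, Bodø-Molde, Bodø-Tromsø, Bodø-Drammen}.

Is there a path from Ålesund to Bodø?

Yes

Explore from Ålesund.
Distance 1: reach Bergen, Molde.
Distance 2: reach Bodø, Drammen.
Found Bodø.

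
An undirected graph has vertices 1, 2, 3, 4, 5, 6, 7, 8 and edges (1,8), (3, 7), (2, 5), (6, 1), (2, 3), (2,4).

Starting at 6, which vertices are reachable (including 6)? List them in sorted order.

1, 6, 8

Start at 6.
Its neighbours: 1.
Then their neighbours: 8.
Nothing further is reachable.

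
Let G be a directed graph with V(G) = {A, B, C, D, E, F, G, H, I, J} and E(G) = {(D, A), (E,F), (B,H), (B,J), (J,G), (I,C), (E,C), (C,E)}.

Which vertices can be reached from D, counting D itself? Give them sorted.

A, D

Start at D.
Its neighbours: A.
Nothing further is reachable.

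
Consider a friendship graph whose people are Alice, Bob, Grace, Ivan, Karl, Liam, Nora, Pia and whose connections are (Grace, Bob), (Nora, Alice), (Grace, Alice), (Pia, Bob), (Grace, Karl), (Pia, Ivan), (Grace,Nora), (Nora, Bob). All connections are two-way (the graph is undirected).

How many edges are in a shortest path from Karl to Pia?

3

Distance 0: Karl.
Distance 1: Grace.
Distance 2: Alice, Bob, Nora.
Distance 3: Pia — contains Pia.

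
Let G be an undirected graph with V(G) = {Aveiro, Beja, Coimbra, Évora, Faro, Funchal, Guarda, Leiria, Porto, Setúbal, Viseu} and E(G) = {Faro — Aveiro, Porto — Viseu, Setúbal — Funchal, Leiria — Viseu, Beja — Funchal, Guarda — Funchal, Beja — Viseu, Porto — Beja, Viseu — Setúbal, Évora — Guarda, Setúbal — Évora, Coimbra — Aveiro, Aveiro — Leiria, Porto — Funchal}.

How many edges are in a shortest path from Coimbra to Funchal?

5

Distance 0: Coimbra.
Distance 1: Aveiro.
Distance 2: Faro, Leiria.
Distance 3: Viseu.
Distance 4: Beja, Porto, Setúbal.
Distance 5: Évora, Funchal — contains Funchal.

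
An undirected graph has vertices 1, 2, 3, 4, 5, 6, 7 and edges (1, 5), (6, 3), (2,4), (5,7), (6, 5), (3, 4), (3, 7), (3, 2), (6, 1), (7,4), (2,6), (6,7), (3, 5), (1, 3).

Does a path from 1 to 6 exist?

Explore from 1.
Distance 1: reach 3, 5, 6.
Found 6.

Yes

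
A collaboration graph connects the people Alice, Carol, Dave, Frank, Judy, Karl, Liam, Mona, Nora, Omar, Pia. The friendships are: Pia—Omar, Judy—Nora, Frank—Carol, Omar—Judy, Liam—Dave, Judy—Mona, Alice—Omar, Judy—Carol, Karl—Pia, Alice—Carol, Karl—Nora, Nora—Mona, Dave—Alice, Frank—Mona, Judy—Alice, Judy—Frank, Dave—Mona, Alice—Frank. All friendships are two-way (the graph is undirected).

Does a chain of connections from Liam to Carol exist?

Explore from Liam.
Distance 1: reach Dave.
Distance 2: reach Alice, Mona.
Distance 3: reach Carol, Frank, Judy, Nora, Omar.
Found Carol.

Yes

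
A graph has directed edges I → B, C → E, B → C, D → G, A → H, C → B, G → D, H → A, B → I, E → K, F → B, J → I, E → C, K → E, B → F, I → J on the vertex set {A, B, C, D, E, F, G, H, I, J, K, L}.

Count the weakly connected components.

From A: component {A, H}.
From B: component {B, C, E, F, I, J, K}.
From D: component {D, G}.
From L: component {L}.
That's 4 components.

4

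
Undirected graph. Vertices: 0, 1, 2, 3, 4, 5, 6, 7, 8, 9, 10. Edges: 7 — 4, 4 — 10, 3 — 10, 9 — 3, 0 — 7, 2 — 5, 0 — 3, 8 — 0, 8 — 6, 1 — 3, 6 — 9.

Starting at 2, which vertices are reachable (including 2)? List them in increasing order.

Start at 2.
Its neighbours: 5.
Nothing further is reachable.

2, 5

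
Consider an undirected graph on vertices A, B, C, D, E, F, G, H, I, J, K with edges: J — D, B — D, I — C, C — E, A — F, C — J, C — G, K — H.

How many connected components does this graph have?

3

From A: component {A, F}.
From B: component {B, C, D, E, G, I, J}.
From H: component {H, K}.
That's 3 components.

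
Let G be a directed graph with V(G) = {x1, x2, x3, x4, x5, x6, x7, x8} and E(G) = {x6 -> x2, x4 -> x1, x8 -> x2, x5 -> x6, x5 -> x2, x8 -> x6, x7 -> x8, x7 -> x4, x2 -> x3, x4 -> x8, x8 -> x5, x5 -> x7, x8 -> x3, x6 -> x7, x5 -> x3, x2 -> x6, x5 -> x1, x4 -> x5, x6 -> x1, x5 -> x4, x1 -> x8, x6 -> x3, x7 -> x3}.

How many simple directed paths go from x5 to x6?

x5→x1→x8→x2→x6
x5→x1→x8→x6
x5→x2→x6
x5→x4→x1→x8→x2→x6
x5→x4→x1→x8→x6
x5→x4→x8→x2→x6
x5→x4→x8→x6
x5→x6
x5→x7→x4→x1→x8→x2→x6
x5→x7→x4→x1→x8→x6
x5→x7→x4→x8→x2→x6
x5→x7→x4→x8→x6
x5→x7→x8→x2→x6
x5→x7→x8→x6

14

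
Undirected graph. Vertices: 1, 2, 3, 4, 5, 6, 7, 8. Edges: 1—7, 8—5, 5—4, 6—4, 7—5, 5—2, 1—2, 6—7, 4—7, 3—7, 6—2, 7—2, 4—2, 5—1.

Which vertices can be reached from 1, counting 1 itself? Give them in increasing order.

Start at 1.
Its neighbours: 2, 5, 7.
Then their neighbours: 3, 4, 6, 8.
Every vertex is now reached.

1, 2, 3, 4, 5, 6, 7, 8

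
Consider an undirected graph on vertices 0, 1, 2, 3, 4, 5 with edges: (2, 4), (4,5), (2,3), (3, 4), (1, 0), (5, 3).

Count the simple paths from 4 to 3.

3

4–2–3
4–3
4–5–3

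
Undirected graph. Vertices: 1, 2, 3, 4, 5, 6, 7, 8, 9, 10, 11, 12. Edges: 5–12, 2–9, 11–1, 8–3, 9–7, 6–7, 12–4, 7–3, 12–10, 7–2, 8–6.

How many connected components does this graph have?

3

From 1: component {1, 11}.
From 2: component {2, 3, 6, 7, 8, 9}.
From 4: component {4, 5, 10, 12}.
That's 3 components.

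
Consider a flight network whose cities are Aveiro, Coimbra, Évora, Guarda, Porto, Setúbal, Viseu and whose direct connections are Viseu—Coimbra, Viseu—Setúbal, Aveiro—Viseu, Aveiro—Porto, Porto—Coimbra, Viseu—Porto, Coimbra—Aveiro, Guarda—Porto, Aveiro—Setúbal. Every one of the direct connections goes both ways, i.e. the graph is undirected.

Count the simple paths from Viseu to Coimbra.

Viseu–Aveiro–Coimbra
Viseu–Aveiro–Porto–Coimbra
Viseu–Coimbra
Viseu–Porto–Aveiro–Coimbra
Viseu–Porto–Coimbra
Viseu–Setúbal–Aveiro–Coimbra
Viseu–Setúbal–Aveiro–Porto–Coimbra

7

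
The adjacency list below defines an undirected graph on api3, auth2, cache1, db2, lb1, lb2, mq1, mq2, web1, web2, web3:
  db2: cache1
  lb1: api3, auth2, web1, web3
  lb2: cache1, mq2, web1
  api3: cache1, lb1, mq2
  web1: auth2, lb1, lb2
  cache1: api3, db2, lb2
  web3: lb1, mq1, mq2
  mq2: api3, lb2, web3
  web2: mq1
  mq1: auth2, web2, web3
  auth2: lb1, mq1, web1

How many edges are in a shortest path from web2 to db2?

Distance 0: web2.
Distance 1: mq1.
Distance 2: auth2, web3.
Distance 3: lb1, mq2, web1.
Distance 4: api3, lb2.
Distance 5: cache1.
Distance 6: db2 — contains db2.

6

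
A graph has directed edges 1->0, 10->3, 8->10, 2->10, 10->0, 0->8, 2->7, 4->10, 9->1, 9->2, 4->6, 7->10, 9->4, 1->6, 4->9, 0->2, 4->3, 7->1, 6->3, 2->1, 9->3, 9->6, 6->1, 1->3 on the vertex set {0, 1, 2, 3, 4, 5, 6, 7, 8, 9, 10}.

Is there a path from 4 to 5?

No

Explore from 4.
Distance 1: reach 3, 6, 9, 10.
Distance 2: reach 0, 1, 2.
Distance 3: reach 7, 8.
The search from 4 is exhausted; no directed path reaches 5.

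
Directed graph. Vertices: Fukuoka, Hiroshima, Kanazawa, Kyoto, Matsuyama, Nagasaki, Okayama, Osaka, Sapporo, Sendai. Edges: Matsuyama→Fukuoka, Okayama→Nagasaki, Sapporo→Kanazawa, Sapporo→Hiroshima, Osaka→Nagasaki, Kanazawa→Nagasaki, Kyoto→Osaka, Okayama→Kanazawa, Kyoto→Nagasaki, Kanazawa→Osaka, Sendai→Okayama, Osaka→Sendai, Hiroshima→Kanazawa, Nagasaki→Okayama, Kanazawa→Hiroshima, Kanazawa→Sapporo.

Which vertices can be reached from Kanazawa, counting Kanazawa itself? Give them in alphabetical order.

Hiroshima, Kanazawa, Nagasaki, Okayama, Osaka, Sapporo, Sendai

Start at Kanazawa.
Its neighbours: Hiroshima, Nagasaki, Osaka, Sapporo.
Then their neighbours: Okayama, Sendai.
Nothing further is reachable.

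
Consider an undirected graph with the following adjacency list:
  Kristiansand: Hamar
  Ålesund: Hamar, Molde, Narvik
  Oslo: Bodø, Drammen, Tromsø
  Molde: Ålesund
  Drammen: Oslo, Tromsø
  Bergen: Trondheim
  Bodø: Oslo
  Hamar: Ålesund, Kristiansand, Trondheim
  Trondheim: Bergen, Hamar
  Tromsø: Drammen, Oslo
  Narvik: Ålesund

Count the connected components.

From Ålesund: component {Ålesund, Bergen, Hamar, Kristiansand, Molde, Narvik, Trondheim}.
From Bodø: component {Bodø, Drammen, Oslo, Tromsø}.
That's 2 components.

2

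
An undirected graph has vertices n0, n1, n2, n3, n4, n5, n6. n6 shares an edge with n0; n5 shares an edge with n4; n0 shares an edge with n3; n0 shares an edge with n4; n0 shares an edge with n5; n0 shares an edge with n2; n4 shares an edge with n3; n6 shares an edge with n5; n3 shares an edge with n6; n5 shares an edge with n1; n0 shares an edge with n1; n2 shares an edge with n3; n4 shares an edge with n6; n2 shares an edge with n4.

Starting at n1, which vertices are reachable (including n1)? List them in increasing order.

Start at n1.
Its neighbours: n0, n5.
Then their neighbours: n2, n3, n4, n6.
Every vertex is now reached.

n0, n1, n2, n3, n4, n5, n6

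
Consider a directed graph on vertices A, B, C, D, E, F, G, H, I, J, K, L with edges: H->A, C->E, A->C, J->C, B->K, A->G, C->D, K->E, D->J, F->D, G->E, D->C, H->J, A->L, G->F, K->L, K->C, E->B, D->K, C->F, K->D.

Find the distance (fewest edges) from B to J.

3

Distance 0: B.
Distance 1: K.
Distance 2: C, D, E, L.
Distance 3: F, J — contains J.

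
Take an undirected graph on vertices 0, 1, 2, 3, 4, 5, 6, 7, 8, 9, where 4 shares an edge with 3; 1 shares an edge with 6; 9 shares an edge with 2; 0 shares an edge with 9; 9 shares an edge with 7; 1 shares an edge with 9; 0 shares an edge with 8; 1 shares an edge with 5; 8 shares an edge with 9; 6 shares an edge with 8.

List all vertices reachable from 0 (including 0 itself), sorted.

0, 1, 2, 5, 6, 7, 8, 9

Start at 0.
Its neighbours: 8, 9.
Then their neighbours: 1, 2, 6, 7.
Then next layer: 5.
Nothing further is reachable.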